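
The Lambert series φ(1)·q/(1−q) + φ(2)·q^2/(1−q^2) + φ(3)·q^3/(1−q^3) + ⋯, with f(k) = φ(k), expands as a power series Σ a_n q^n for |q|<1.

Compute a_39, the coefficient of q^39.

d|39:{1,3,13,39}  Σφ=1+2+12+24=39

a_39 = 39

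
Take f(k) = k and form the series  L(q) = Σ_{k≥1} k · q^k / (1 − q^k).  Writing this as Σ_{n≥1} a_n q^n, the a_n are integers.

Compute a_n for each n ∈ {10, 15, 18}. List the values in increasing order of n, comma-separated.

q^10  k|10↦f(k): 1:1 2:2 5:5 10:10  a_10=18
n=15: 1·15 3·5 5·3 15·1  f→[1+3+5+15]=24
d|18:{1,2,3,6,9,18}  Σf=1+2+3+6+9+18=39

18, 24, 39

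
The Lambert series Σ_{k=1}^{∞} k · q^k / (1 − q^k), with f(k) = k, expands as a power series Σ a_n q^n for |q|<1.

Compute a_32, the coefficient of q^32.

[q^32] f(32)=32,f(16)=16,f(8)=8,f(4)=4,f(2)=2,f(1)=1 ⇒ 63

a_32 = 63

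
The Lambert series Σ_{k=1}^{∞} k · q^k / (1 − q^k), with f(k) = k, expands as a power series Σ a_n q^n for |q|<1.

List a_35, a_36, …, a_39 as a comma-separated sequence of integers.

48, 91, 38, 60, 56

n=35: 35·1 7·5 5·7 1·35  f→[35+7+5+1]=48
[q^36] f(1)=1,f(2)=2,f(3)=3,f(4)=4,f(6)=6,f(9)=9,f(12)=12,f(18)=18,f(36)=36 ⇒ 91
[q^37] f(37)=37,f(1)=1 ⇒ 38
[q^38] f(38)=38,f(19)=19,f(2)=2,f(1)=1 ⇒ 60
d|39:{1,3,13,39}  Σf=1+3+13+39=56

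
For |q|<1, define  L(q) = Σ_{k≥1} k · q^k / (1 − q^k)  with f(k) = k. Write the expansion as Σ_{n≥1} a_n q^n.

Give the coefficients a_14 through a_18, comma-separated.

24, 24, 31, 18, 39

n=14: 14·1 7·2 2·7 1·14  f→[14+7+2+1]=24
q^15  k|15↦f(k): 15:15 5:5 3:3 1:1  a_15=24
[q^16] f(16)=16,f(8)=8,f(4)=4,f(2)=2,f(1)=1 ⇒ 31
[q^17] f(1)=1,f(17)=17 ⇒ 18
n=18: 1·18 2·9 3·6 6·3 9·2 18·1  f→[1+2+3+6+9+18]=39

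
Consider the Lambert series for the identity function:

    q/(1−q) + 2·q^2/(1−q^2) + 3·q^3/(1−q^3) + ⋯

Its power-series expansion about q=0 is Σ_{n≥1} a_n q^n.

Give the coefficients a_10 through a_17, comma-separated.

18, 12, 28, 14, 24, 24, 31, 18

[q^10] f(1)=1,f(2)=2,f(5)=5,f(10)=10 ⇒ 18
q^11  k|11↦f(k): 1:1 11:11  a_11=12
[q^12] f(12)=12,f(6)=6,f(4)=4,f(3)=3,f(2)=2,f(1)=1 ⇒ 28
q^13  k|13↦f(k): 1:1 13:13  a_13=14
[q^14] f(1)=1,f(2)=2,f(7)=7,f(14)=14 ⇒ 24
[q^15] f(15)=15,f(5)=5,f(3)=3,f(1)=1 ⇒ 24
q^16  k|16↦f(k): 16:16 8:8 4:4 2:2 1:1  a_16=31
n=17: 1·17 17·1  f→[1+17]=18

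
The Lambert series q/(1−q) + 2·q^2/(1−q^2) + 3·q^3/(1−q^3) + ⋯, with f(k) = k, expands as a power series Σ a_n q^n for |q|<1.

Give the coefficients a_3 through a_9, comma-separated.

4, 7, 6, 12, 8, 15, 13

d|3:{3,1}  Σf=3+1=4
q^4  k|4↦f(k): 4:4 2:2 1:1  a_4=7
n=5: 5·1 1·5  f→[5+1]=6
q^6  k|6↦f(k): 6:6 3:3 2:2 1:1  a_6=12
q^7  k|7↦f(k): 7:7 1:1  a_7=8
[q^8] f(8)=8,f(4)=4,f(2)=2,f(1)=1 ⇒ 15
q^9  k|9↦f(k): 9:9 3:3 1:1  a_9=13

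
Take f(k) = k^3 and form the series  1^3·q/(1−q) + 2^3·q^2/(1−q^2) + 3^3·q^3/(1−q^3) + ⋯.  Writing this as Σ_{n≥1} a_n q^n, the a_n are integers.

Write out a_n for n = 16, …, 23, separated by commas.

[q^16] f(16)=4096,f(8)=512,f(4)=64,f(2)=8,f(1)=1 ⇒ 4681
n=17: 1·17 17·1  f→[1+4913]=4914
[q^18] f(18)=5832,f(9)=729,f(6)=216,f(3)=27,f(2)=8,f(1)=1 ⇒ 6813
q^19  k|19↦f(k): 19:6859 1:1  a_19=6860
d|20:{1,2,4,5,10,20}  Σf=1+8+64+125+1000+8000=9198
[q^21] f(1)=1,f(3)=27,f(7)=343,f(21)=9261 ⇒ 9632
n=22: 1·22 2·11 11·2 22·1  f→[1+8+1331+10648]=11988
q^23  k|23↦f(k): 1:1 23:12167  a_23=12168

4681, 4914, 6813, 6860, 9198, 9632, 11988, 12168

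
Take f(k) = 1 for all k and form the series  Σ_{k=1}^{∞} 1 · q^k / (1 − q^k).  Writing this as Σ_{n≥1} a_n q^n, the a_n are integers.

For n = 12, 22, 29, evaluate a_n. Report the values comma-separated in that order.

6, 4, 2

q^12  k|12↦f(k): 1:1 2:1 3:1 4:1 6:1 12:1  a_12=6
n=22: 1·22 2·11 11·2 22·1  f→[1+1+1+1]=4
n=29: 1·29 29·1  f→[1+1]=2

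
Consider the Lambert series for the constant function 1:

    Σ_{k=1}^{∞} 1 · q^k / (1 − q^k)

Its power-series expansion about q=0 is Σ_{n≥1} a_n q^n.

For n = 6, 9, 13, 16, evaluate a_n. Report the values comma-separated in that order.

d|6:{6,3,2,1}  Σf=1+1+1+1=4
d|9:{1,3,9}  Σf=1+1+1=3
[q^13] f(13)=1,f(1)=1 ⇒ 2
q^16  k|16↦f(k): 1:1 2:1 4:1 8:1 16:1  a_16=5

4, 3, 2, 5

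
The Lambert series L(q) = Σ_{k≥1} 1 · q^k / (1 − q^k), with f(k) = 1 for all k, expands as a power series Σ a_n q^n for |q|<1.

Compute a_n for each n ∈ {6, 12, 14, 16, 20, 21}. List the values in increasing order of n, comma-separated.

4, 6, 4, 5, 6, 4

n=6: 6·1 3·2 2·3 1·6  f→[1+1+1+1]=4
[q^12] f(1)=1,f(2)=1,f(3)=1,f(4)=1,f(6)=1,f(12)=1 ⇒ 6
d|14:{14,7,2,1}  Σf=1+1+1+1=4
d|16:{1,2,4,8,16}  Σf=1+1+1+1+1=5
d|20:{1,2,4,5,10,20}  Σf=1+1+1+1+1+1=6
[q^21] f(21)=1,f(7)=1,f(3)=1,f(1)=1 ⇒ 4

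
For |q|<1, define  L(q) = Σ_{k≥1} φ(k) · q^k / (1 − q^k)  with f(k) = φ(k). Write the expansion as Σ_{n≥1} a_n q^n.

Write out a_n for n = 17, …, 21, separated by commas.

n=17: 17·1 1·17  φ→[16+1]=17
q^18  k|18↦φ(k): 1:1 2:1 3:2 6:2 9:6 18:6  a_18=18
d|19:{1,19}  Σφ=1+18=19
d|20:{20,10,5,4,2,1}  Σφ=8+4+4+2+1+1=20
[q^21] φ(21)=12,φ(7)=6,φ(3)=2,φ(1)=1 ⇒ 21

17, 18, 19, 20, 21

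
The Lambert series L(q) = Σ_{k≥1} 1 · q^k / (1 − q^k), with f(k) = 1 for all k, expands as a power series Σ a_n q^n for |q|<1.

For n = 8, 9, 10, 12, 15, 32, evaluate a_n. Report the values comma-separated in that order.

q^8  k|8↦f(k): 1:1 2:1 4:1 8:1  a_8=4
d|9:{1,3,9}  Σf=1+1+1=3
n=10: 1·10 2·5 5·2 10·1  f→[1+1+1+1]=4
n=12: 12·1 6·2 4·3 3·4 2·6 1·12  f→[1+1+1+1+1+1]=6
q^15  k|15↦f(k): 15:1 5:1 3:1 1:1  a_15=4
[q^32] f(32)=1,f(16)=1,f(8)=1,f(4)=1,f(2)=1,f(1)=1 ⇒ 6

4, 3, 4, 6, 4, 6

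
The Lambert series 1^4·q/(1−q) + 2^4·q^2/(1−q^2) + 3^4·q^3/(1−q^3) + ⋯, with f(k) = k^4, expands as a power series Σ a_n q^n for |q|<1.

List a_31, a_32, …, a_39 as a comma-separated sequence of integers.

n=31: 31·1 1·31  f→[923521+1]=923522
q^32  k|32↦f(k): 32:1048576 16:65536 8:4096 4:256 2:16 1:1  a_32=1118481
d|33:{1,3,11,33}  Σf=1+81+14641+1185921=1200644
[q^34] f(34)=1336336,f(17)=83521,f(2)=16,f(1)=1 ⇒ 1419874
[q^35] f(1)=1,f(5)=625,f(7)=2401,f(35)=1500625 ⇒ 1503652
[q^36] f(36)=1679616,f(18)=104976,f(12)=20736,f(9)=6561,f(6)=1296,f(4)=256,f(3)=81,f(2)=16,f(1)=1 ⇒ 1813539
q^37  k|37↦f(k): 1:1 37:1874161  a_37=1874162
q^38  k|38↦f(k): 1:1 2:16 19:130321 38:2085136  a_38=2215474
[q^39] f(1)=1,f(3)=81,f(13)=28561,f(39)=2313441 ⇒ 2342084

923522, 1118481, 1200644, 1419874, 1503652, 1813539, 1874162, 2215474, 2342084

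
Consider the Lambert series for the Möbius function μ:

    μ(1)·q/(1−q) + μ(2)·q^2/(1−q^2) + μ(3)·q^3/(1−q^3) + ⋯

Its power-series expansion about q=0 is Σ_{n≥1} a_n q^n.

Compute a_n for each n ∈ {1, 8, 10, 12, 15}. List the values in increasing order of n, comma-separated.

1, 0, 0, 0, 0

d|1:{1}  Σμ=1=1
d|8:{8,4,2,1}  Σμ=0+0+(-1)+1=0
d|10:{1,2,5,10}  Σμ=1+(-1)+(-1)+1=0
d|12:{12,6,4,3,2,1}  Σμ=0+1+0+(-1)+(-1)+1=0
n=15: 1·15 3·5 5·3 15·1  μ→[1+(-1)+(-1)+1]=0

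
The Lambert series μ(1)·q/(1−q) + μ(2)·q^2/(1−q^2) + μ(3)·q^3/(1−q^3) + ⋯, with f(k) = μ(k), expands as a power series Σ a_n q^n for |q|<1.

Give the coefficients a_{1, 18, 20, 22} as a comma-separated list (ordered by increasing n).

q^1  k|1↦μ(k): 1:1  a_1=1
n=18: 18·1 9·2 6·3 3·6 2·9 1·18  μ→[0+0+1+(-1)+(-1)+1]=0
d|20:{1,2,4,5,10,20}  Σμ=1+(-1)+0+(-1)+1+0=0
d|22:{1,2,11,22}  Σμ=1+(-1)+(-1)+1=0

1, 0, 0, 0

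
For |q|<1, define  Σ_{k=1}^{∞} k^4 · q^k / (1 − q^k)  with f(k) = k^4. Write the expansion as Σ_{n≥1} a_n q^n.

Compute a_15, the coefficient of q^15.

[q^15] f(1)=1,f(3)=81,f(5)=625,f(15)=50625 ⇒ 51332

a_15 = 51332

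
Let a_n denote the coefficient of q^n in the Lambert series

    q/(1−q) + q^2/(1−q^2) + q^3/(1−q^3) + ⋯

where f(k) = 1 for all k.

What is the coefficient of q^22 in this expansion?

a_22 = 4

d|22:{1,2,11,22}  Σf=1+1+1+1=4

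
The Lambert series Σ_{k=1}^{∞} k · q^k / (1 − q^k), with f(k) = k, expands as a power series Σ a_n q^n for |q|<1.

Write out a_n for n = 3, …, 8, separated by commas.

4, 7, 6, 12, 8, 15

q^3  k|3↦f(k): 1:1 3:3  a_3=4
n=4: 1·4 2·2 4·1  f→[1+2+4]=7
[q^5] f(5)=5,f(1)=1 ⇒ 6
n=6: 6·1 3·2 2·3 1·6  f→[6+3+2+1]=12
q^7  k|7↦f(k): 7:7 1:1  a_7=8
q^8  k|8↦f(k): 8:8 4:4 2:2 1:1  a_8=15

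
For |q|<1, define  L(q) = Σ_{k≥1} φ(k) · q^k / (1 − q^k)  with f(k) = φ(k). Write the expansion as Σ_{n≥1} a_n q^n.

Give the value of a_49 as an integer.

n=49: 49·1 7·7 1·49  φ→[42+6+1]=49

a_49 = 49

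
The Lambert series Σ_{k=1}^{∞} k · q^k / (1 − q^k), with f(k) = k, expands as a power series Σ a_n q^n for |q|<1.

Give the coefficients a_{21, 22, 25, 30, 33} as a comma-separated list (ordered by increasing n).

n=21: 1·21 3·7 7·3 21·1  f→[1+3+7+21]=32
q^22  k|22↦f(k): 22:22 11:11 2:2 1:1  a_22=36
[q^25] f(25)=25,f(5)=5,f(1)=1 ⇒ 31
[q^30] f(30)=30,f(15)=15,f(10)=10,f(6)=6,f(5)=5,f(3)=3,f(2)=2,f(1)=1 ⇒ 72
[q^33] f(33)=33,f(11)=11,f(3)=3,f(1)=1 ⇒ 48

32, 36, 31, 72, 48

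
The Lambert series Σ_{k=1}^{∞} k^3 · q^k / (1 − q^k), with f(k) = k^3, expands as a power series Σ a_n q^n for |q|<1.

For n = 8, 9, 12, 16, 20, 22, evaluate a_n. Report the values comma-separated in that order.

[q^8] f(8)=512,f(4)=64,f(2)=8,f(1)=1 ⇒ 585
n=9: 9·1 3·3 1·9  f→[729+27+1]=757
[q^12] f(12)=1728,f(6)=216,f(4)=64,f(3)=27,f(2)=8,f(1)=1 ⇒ 2044
[q^16] f(16)=4096,f(8)=512,f(4)=64,f(2)=8,f(1)=1 ⇒ 4681
n=20: 20·1 10·2 5·4 4·5 2·10 1·20  f→[8000+1000+125+64+8+1]=9198
n=22: 1·22 2·11 11·2 22·1  f→[1+8+1331+10648]=11988

585, 757, 2044, 4681, 9198, 11988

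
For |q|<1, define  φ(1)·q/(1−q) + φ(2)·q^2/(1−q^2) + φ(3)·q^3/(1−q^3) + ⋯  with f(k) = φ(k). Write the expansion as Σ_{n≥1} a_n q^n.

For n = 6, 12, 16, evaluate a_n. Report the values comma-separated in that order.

q^6  k|6↦φ(k): 1:1 2:1 3:2 6:2  a_6=6
n=12: 12·1 6·2 4·3 3·4 2·6 1·12  φ→[4+2+2+2+1+1]=12
d|16:{16,8,4,2,1}  Σφ=8+4+2+1+1=16

6, 12, 16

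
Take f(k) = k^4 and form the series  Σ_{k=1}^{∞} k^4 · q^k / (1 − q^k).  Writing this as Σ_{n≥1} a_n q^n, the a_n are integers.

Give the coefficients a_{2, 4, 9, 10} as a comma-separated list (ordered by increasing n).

[q^2] f(2)=16,f(1)=1 ⇒ 17
[q^4] f(1)=1,f(2)=16,f(4)=256 ⇒ 273
d|9:{1,3,9}  Σf=1+81+6561=6643
q^10  k|10↦f(k): 10:10000 5:625 2:16 1:1  a_10=10642

17, 273, 6643, 10642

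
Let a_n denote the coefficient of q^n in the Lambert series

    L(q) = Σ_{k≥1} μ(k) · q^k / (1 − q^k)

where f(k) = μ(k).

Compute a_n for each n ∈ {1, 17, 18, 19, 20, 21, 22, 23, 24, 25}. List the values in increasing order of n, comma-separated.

q^1  k|1↦μ(k): 1:1  a_1=1
[q^17] μ(1)=1,μ(17)=-1 ⇒ 0
q^18  k|18↦μ(k): 18:0 9:0 6:1 3:-1 2:-1 1:1  a_18=0
q^19  k|19↦μ(k): 19:-1 1:1  a_19=0
[q^20] μ(1)=1,μ(2)=-1,μ(4)=0,μ(5)=-1,μ(10)=1,μ(20)=0 ⇒ 0
q^21  k|21↦μ(k): 1:1 3:-1 7:-1 21:1  a_21=0
d|22:{22,11,2,1}  Σμ=1+(-1)+(-1)+1=0
[q^23] μ(1)=1,μ(23)=-1 ⇒ 0
d|24:{24,12,8,6,4,3,2,1}  Σμ=0+0+0+1+0+(-1)+(-1)+1=0
d|25:{1,5,25}  Σμ=1+(-1)+0=0

1, 0, 0, 0, 0, 0, 0, 0, 0, 0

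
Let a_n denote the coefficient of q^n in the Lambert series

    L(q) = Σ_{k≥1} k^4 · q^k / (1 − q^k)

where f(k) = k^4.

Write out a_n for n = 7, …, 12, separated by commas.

[q^7] f(7)=2401,f(1)=1 ⇒ 2402
n=8: 1·8 2·4 4·2 8·1  f→[1+16+256+4096]=4369
q^9  k|9↦f(k): 1:1 3:81 9:6561  a_9=6643
[q^10] f(1)=1,f(2)=16,f(5)=625,f(10)=10000 ⇒ 10642
[q^11] f(11)=14641,f(1)=1 ⇒ 14642
[q^12] f(1)=1,f(2)=16,f(3)=81,f(4)=256,f(6)=1296,f(12)=20736 ⇒ 22386

2402, 4369, 6643, 10642, 14642, 22386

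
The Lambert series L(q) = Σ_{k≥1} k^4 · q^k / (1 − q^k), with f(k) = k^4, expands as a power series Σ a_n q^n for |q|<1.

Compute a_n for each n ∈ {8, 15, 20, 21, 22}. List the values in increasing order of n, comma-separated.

4369, 51332, 170898, 196964, 248914

n=8: 8·1 4·2 2·4 1·8  f→[4096+256+16+1]=4369
[q^15] f(1)=1,f(3)=81,f(5)=625,f(15)=50625 ⇒ 51332
d|20:{20,10,5,4,2,1}  Σf=160000+10000+625+256+16+1=170898
[q^21] f(1)=1,f(3)=81,f(7)=2401,f(21)=194481 ⇒ 196964
q^22  k|22↦f(k): 1:1 2:16 11:14641 22:234256  a_22=248914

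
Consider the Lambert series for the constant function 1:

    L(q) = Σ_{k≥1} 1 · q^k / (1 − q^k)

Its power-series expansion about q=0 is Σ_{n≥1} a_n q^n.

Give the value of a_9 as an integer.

q^9  k|9↦f(k): 9:1 3:1 1:1  a_9=3

a_9 = 3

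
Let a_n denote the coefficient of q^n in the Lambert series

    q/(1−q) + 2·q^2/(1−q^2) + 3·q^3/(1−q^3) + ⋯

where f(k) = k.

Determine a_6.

d|6:{6,3,2,1}  Σf=6+3+2+1=12

a_6 = 12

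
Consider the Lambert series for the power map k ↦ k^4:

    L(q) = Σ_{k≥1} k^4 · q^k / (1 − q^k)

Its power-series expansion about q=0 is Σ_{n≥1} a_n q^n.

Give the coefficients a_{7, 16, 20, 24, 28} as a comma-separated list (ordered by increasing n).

2402, 69905, 170898, 358258, 655746

n=7: 7·1 1·7  f→[2401+1]=2402
[q^16] f(16)=65536,f(8)=4096,f(4)=256,f(2)=16,f(1)=1 ⇒ 69905
[q^20] f(1)=1,f(2)=16,f(4)=256,f(5)=625,f(10)=10000,f(20)=160000 ⇒ 170898
[q^24] f(1)=1,f(2)=16,f(3)=81,f(4)=256,f(6)=1296,f(8)=4096,f(12)=20736,f(24)=331776 ⇒ 358258
q^28  k|28↦f(k): 28:614656 14:38416 7:2401 4:256 2:16 1:1  a_28=655746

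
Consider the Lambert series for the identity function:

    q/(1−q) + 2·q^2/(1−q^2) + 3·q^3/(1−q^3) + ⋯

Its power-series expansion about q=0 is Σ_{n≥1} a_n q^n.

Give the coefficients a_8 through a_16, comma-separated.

d|8:{8,4,2,1}  Σf=8+4+2+1=15
[q^9] f(9)=9,f(3)=3,f(1)=1 ⇒ 13
n=10: 10·1 5·2 2·5 1·10  f→[10+5+2+1]=18
[q^11] f(1)=1,f(11)=11 ⇒ 12
d|12:{12,6,4,3,2,1}  Σf=12+6+4+3+2+1=28
[q^13] f(13)=13,f(1)=1 ⇒ 14
q^14  k|14↦f(k): 1:1 2:2 7:7 14:14  a_14=24
n=15: 15·1 5·3 3·5 1·15  f→[15+5+3+1]=24
n=16: 1·16 2·8 4·4 8·2 16·1  f→[1+2+4+8+16]=31

15, 13, 18, 12, 28, 14, 24, 24, 31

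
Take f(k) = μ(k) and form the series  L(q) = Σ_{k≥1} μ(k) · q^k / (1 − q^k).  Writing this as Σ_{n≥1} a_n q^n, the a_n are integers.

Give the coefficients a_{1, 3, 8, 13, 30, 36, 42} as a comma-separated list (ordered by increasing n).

[q^1] μ(1)=1 ⇒ 1
q^3  k|3↦μ(k): 3:-1 1:1  a_3=0
n=8: 1·8 2·4 4·2 8·1  μ→[1+(-1)+0+0]=0
d|13:{1,13}  Σμ=1+(-1)=0
n=30: 30·1 15·2 10·3 6·5 5·6 3·10 2·15 1·30  μ→[(-1)+1+1+1+(-1)+(-1)+(-1)+1]=0
[q^36] μ(1)=1,μ(2)=-1,μ(3)=-1,μ(4)=0,μ(6)=1,μ(9)=0,μ(12)=0,μ(18)=0,μ(36)=0 ⇒ 0
[q^42] μ(42)=-1,μ(21)=1,μ(14)=1,μ(7)=-1,μ(6)=1,μ(3)=-1,μ(2)=-1,μ(1)=1 ⇒ 0

1, 0, 0, 0, 0, 0, 0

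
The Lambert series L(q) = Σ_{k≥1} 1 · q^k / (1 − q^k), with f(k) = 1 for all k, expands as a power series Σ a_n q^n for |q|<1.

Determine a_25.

d|25:{1,5,25}  Σf=1+1+1=3

a_25 = 3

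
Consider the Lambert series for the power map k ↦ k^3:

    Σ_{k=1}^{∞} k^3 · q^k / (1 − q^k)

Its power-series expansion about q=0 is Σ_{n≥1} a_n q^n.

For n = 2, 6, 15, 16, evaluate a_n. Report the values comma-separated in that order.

9, 252, 3528, 4681

n=2: 2·1 1·2  f→[8+1]=9
[q^6] f(6)=216,f(3)=27,f(2)=8,f(1)=1 ⇒ 252
[q^15] f(1)=1,f(3)=27,f(5)=125,f(15)=3375 ⇒ 3528
[q^16] f(1)=1,f(2)=8,f(4)=64,f(8)=512,f(16)=4096 ⇒ 4681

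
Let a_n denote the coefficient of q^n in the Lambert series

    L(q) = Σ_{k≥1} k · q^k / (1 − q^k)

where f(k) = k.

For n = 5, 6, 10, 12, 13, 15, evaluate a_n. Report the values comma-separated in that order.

6, 12, 18, 28, 14, 24

n=5: 5·1 1·5  f→[5+1]=6
n=6: 6·1 3·2 2·3 1·6  f→[6+3+2+1]=12
[q^10] f(1)=1,f(2)=2,f(5)=5,f(10)=10 ⇒ 18
n=12: 12·1 6·2 4·3 3·4 2·6 1·12  f→[12+6+4+3+2+1]=28
q^13  k|13↦f(k): 1:1 13:13  a_13=14
d|15:{1,3,5,15}  Σf=1+3+5+15=24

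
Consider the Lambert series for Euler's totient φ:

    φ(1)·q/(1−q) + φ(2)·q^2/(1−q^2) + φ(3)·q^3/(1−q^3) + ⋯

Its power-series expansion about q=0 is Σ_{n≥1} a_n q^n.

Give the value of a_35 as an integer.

n=35: 35·1 7·5 5·7 1·35  φ→[24+6+4+1]=35

a_35 = 35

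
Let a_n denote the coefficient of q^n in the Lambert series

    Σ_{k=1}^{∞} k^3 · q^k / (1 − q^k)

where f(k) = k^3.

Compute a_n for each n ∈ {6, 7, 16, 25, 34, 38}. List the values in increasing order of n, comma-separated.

252, 344, 4681, 15751, 44226, 61740

d|6:{1,2,3,6}  Σf=1+8+27+216=252
d|7:{7,1}  Σf=343+1=344
[q^16] f(16)=4096,f(8)=512,f(4)=64,f(2)=8,f(1)=1 ⇒ 4681
q^25  k|25↦f(k): 1:1 5:125 25:15625  a_25=15751
d|34:{34,17,2,1}  Σf=39304+4913+8+1=44226
[q^38] f(38)=54872,f(19)=6859,f(2)=8,f(1)=1 ⇒ 61740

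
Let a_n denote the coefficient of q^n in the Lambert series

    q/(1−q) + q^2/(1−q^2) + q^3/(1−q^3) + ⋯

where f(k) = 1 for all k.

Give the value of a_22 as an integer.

d|22:{22,11,2,1}  Σf=1+1+1+1=4

a_22 = 4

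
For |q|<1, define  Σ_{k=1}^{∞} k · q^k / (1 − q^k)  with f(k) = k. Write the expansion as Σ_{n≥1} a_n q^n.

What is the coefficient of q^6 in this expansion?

a_6 = 12

n=6: 6·1 3·2 2·3 1·6  f→[6+3+2+1]=12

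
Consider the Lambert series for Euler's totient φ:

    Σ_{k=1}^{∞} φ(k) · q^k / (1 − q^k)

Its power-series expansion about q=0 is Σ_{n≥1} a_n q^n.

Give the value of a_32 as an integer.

n=32: 1·32 2·16 4·8 8·4 16·2 32·1  φ→[1+1+2+4+8+16]=32

a_32 = 32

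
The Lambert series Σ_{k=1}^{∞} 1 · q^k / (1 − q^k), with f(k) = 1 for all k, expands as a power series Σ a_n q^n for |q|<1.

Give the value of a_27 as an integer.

[q^27] f(27)=1,f(9)=1,f(3)=1,f(1)=1 ⇒ 4

a_27 = 4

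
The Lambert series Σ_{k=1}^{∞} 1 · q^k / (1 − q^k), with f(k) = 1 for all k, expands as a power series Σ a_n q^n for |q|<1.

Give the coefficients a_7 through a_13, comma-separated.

2, 4, 3, 4, 2, 6, 2

n=7: 1·7 7·1  f→[1+1]=2
d|8:{1,2,4,8}  Σf=1+1+1+1=4
q^9  k|9↦f(k): 9:1 3:1 1:1  a_9=3
d|10:{10,5,2,1}  Σf=1+1+1+1=4
d|11:{11,1}  Σf=1+1=2
[q^12] f(1)=1,f(2)=1,f(3)=1,f(4)=1,f(6)=1,f(12)=1 ⇒ 6
q^13  k|13↦f(k): 1:1 13:1  a_13=2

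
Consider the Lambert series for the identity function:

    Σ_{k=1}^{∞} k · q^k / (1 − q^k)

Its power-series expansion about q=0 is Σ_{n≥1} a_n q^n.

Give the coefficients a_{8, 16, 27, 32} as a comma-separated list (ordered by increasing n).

n=8: 8·1 4·2 2·4 1·8  f→[8+4+2+1]=15
[q^16] f(16)=16,f(8)=8,f(4)=4,f(2)=2,f(1)=1 ⇒ 31
[q^27] f(27)=27,f(9)=9,f(3)=3,f(1)=1 ⇒ 40
n=32: 32·1 16·2 8·4 4·8 2·16 1·32  f→[32+16+8+4+2+1]=63

15, 31, 40, 63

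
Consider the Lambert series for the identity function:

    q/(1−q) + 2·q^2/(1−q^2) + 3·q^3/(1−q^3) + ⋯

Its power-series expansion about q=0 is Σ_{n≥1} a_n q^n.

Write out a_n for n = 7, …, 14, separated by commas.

[q^7] f(7)=7,f(1)=1 ⇒ 8
d|8:{8,4,2,1}  Σf=8+4+2+1=15
q^9  k|9↦f(k): 9:9 3:3 1:1  a_9=13
n=10: 10·1 5·2 2·5 1·10  f→[10+5+2+1]=18
q^11  k|11↦f(k): 11:11 1:1  a_11=12
[q^12] f(12)=12,f(6)=6,f(4)=4,f(3)=3,f(2)=2,f(1)=1 ⇒ 28
d|13:{1,13}  Σf=1+13=14
q^14  k|14↦f(k): 1:1 2:2 7:7 14:14  a_14=24

8, 15, 13, 18, 12, 28, 14, 24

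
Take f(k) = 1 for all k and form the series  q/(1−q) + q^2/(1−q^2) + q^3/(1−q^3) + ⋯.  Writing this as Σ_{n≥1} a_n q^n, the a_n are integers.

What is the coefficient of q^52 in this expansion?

a_52 = 6

d|52:{1,2,4,13,26,52}  Σf=1+1+1+1+1+1=6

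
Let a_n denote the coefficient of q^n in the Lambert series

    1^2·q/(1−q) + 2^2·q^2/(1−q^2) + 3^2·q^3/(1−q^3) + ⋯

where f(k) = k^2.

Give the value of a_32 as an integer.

q^32  k|32↦f(k): 32:1024 16:256 8:64 4:16 2:4 1:1  a_32=1365

a_32 = 1365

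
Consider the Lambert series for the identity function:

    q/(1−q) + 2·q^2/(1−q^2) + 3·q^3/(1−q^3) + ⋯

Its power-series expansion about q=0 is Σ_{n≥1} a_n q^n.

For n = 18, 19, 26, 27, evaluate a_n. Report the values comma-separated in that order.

39, 20, 42, 40

q^18  k|18↦f(k): 18:18 9:9 6:6 3:3 2:2 1:1  a_18=39
n=19: 1·19 19·1  f→[1+19]=20
n=26: 1·26 2·13 13·2 26·1  f→[1+2+13+26]=42
d|27:{1,3,9,27}  Σf=1+3+9+27=40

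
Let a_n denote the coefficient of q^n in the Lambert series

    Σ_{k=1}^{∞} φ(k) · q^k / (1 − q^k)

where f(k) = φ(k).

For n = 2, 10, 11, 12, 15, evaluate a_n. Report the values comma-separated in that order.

q^2  k|2↦φ(k): 2:1 1:1  a_2=2
n=10: 10·1 5·2 2·5 1·10  φ→[4+4+1+1]=10
q^11  k|11↦φ(k): 1:1 11:10  a_11=11
n=12: 1·12 2·6 3·4 4·3 6·2 12·1  φ→[1+1+2+2+2+4]=12
[q^15] φ(15)=8,φ(5)=4,φ(3)=2,φ(1)=1 ⇒ 15

2, 10, 11, 12, 15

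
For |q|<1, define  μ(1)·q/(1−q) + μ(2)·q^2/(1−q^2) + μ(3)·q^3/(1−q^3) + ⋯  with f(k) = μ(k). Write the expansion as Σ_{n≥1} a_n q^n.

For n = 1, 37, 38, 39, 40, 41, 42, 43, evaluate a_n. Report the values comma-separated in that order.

1, 0, 0, 0, 0, 0, 0, 0

q^1  k|1↦μ(k): 1:1  a_1=1
q^37  k|37↦μ(k): 37:-1 1:1  a_37=0
q^38  k|38↦μ(k): 38:1 19:-1 2:-1 1:1  a_38=0
n=39: 1·39 3·13 13·3 39·1  μ→[1+(-1)+(-1)+1]=0
q^40  k|40↦μ(k): 40:0 20:0 10:1 8:0 5:-1 4:0 2:-1 1:1  a_40=0
d|41:{41,1}  Σμ=(-1)+1=0
n=42: 1·42 2·21 3·14 6·7 7·6 14·3 21·2 42·1  μ→[1+(-1)+(-1)+1+(-1)+1+1+(-1)]=0
[q^43] μ(1)=1,μ(43)=-1 ⇒ 0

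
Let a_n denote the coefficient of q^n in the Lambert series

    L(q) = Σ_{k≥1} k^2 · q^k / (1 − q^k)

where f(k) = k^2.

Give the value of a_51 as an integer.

a_51 = 2900

[q^51] f(1)=1,f(3)=9,f(17)=289,f(51)=2601 ⇒ 2900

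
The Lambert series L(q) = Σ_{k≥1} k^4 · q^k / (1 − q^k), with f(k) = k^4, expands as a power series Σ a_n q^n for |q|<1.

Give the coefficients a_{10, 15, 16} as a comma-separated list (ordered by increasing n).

10642, 51332, 69905

[q^10] f(10)=10000,f(5)=625,f(2)=16,f(1)=1 ⇒ 10642
d|15:{15,5,3,1}  Σf=50625+625+81+1=51332
n=16: 1·16 2·8 4·4 8·2 16·1  f→[1+16+256+4096+65536]=69905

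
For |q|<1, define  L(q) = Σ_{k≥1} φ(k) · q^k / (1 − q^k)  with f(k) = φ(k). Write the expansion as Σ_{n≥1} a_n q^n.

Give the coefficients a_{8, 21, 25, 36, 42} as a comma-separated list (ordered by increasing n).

n=8: 8·1 4·2 2·4 1·8  φ→[4+2+1+1]=8
n=21: 21·1 7·3 3·7 1·21  φ→[12+6+2+1]=21
d|25:{25,5,1}  Σφ=20+4+1=25
n=36: 36·1 18·2 12·3 9·4 6·6 4·9 3·12 2·18 1·36  φ→[12+6+4+6+2+2+2+1+1]=36
q^42  k|42↦φ(k): 42:12 21:12 14:6 7:6 6:2 3:2 2:1 1:1  a_42=42

8, 21, 25, 36, 42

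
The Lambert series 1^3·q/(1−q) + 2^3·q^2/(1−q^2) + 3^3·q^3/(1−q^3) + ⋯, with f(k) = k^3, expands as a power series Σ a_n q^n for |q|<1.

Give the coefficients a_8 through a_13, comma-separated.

d|8:{1,2,4,8}  Σf=1+8+64+512=585
n=9: 9·1 3·3 1·9  f→[729+27+1]=757
n=10: 1·10 2·5 5·2 10·1  f→[1+8+125+1000]=1134
n=11: 11·1 1·11  f→[1331+1]=1332
[q^12] f(1)=1,f(2)=8,f(3)=27,f(4)=64,f(6)=216,f(12)=1728 ⇒ 2044
q^13  k|13↦f(k): 13:2197 1:1  a_13=2198

585, 757, 1134, 1332, 2044, 2198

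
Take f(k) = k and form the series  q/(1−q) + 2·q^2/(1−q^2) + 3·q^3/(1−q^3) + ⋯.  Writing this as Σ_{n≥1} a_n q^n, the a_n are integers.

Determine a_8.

a_8 = 15

q^8  k|8↦f(k): 8:8 4:4 2:2 1:1  a_8=15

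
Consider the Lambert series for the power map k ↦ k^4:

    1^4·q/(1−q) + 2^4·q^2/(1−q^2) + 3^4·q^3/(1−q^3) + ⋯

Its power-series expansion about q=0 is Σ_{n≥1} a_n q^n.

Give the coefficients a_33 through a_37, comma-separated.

1200644, 1419874, 1503652, 1813539, 1874162

n=33: 33·1 11·3 3·11 1·33  f→[1185921+14641+81+1]=1200644
n=34: 1·34 2·17 17·2 34·1  f→[1+16+83521+1336336]=1419874
n=35: 1·35 5·7 7·5 35·1  f→[1+625+2401+1500625]=1503652
n=36: 36·1 18·2 12·3 9·4 6·6 4·9 3·12 2·18 1·36  f→[1679616+104976+20736+6561+1296+256+81+16+1]=1813539
d|37:{37,1}  Σf=1874161+1=1874162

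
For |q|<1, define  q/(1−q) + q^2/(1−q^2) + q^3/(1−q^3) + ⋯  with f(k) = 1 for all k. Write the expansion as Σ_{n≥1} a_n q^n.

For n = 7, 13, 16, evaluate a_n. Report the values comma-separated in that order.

q^7  k|7↦f(k): 1:1 7:1  a_7=2
d|13:{13,1}  Σf=1+1=2
d|16:{16,8,4,2,1}  Σf=1+1+1+1+1=5

2, 2, 5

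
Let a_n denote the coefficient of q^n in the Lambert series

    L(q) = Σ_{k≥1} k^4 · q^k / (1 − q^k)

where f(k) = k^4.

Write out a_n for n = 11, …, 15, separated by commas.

14642, 22386, 28562, 40834, 51332

n=11: 1·11 11·1  f→[1+14641]=14642
q^12  k|12↦f(k): 1:1 2:16 3:81 4:256 6:1296 12:20736  a_12=22386
d|13:{1,13}  Σf=1+28561=28562
[q^14] f(14)=38416,f(7)=2401,f(2)=16,f(1)=1 ⇒ 40834
n=15: 1·15 3·5 5·3 15·1  f→[1+81+625+50625]=51332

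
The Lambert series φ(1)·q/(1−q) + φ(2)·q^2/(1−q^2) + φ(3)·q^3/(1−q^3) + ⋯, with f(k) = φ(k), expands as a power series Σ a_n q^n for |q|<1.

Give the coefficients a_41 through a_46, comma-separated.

q^41  k|41↦φ(k): 1:1 41:40  a_41=41
n=42: 42·1 21·2 14·3 7·6 6·7 3·14 2·21 1·42  φ→[12+12+6+6+2+2+1+1]=42
n=43: 43·1 1·43  φ→[42+1]=43
d|44:{44,22,11,4,2,1}  Σφ=20+10+10+2+1+1=44
n=45: 1·45 3·15 5·9 9·5 15·3 45·1  φ→[1+2+4+6+8+24]=45
d|46:{1,2,23,46}  Σφ=1+1+22+22=46

41, 42, 43, 44, 45, 46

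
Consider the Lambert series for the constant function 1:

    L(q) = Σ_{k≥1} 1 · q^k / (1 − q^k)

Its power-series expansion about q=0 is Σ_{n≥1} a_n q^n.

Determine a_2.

a_2 = 2

[q^2] f(1)=1,f(2)=1 ⇒ 2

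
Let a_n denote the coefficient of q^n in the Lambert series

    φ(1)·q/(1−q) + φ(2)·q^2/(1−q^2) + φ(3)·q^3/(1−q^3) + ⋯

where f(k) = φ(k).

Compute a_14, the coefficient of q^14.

d|14:{1,2,7,14}  Σφ=1+1+6+6=14

a_14 = 14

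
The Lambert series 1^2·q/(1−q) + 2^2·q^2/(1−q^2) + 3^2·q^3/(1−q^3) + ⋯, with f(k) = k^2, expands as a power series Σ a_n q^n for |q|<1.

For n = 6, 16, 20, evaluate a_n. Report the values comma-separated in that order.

q^6  k|6↦f(k): 6:36 3:9 2:4 1:1  a_6=50
[q^16] f(1)=1,f(2)=4,f(4)=16,f(8)=64,f(16)=256 ⇒ 341
q^20  k|20↦f(k): 1:1 2:4 4:16 5:25 10:100 20:400  a_20=546

50, 341, 546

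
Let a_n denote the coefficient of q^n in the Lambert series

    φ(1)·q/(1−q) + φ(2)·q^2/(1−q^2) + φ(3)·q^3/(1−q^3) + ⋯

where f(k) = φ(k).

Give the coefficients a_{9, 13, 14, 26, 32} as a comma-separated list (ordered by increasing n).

n=9: 9·1 3·3 1·9  φ→[6+2+1]=9
q^13  k|13↦φ(k): 13:12 1:1  a_13=13
q^14  k|14↦φ(k): 14:6 7:6 2:1 1:1  a_14=14
d|26:{26,13,2,1}  Σφ=12+12+1+1=26
d|32:{32,16,8,4,2,1}  Σφ=16+8+4+2+1+1=32

9, 13, 14, 26, 32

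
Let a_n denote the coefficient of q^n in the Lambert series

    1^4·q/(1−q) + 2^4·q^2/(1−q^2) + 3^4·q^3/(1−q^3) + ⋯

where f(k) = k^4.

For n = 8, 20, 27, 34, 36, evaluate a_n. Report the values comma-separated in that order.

4369, 170898, 538084, 1419874, 1813539

[q^8] f(1)=1,f(2)=16,f(4)=256,f(8)=4096 ⇒ 4369
q^20  k|20↦f(k): 20:160000 10:10000 5:625 4:256 2:16 1:1  a_20=170898
d|27:{27,9,3,1}  Σf=531441+6561+81+1=538084
d|34:{1,2,17,34}  Σf=1+16+83521+1336336=1419874
n=36: 1·36 2·18 3·12 4·9 6·6 9·4 12·3 18·2 36·1  f→[1+16+81+256+1296+6561+20736+104976+1679616]=1813539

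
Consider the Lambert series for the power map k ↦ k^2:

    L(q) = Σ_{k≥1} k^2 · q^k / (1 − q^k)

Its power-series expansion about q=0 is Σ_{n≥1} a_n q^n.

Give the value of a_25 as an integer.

q^25  k|25↦f(k): 25:625 5:25 1:1  a_25=651

a_25 = 651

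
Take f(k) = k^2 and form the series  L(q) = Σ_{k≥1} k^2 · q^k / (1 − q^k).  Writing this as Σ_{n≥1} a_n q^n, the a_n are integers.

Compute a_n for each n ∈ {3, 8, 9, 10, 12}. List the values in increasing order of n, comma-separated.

n=3: 3·1 1·3  f→[9+1]=10
[q^8] f(8)=64,f(4)=16,f(2)=4,f(1)=1 ⇒ 85
n=9: 9·1 3·3 1·9  f→[81+9+1]=91
n=10: 1·10 2·5 5·2 10·1  f→[1+4+25+100]=130
n=12: 12·1 6·2 4·3 3·4 2·6 1·12  f→[144+36+16+9+4+1]=210

10, 85, 91, 130, 210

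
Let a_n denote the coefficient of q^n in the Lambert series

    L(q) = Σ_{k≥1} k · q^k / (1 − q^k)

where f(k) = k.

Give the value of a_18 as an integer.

d|18:{18,9,6,3,2,1}  Σf=18+9+6+3+2+1=39

a_18 = 39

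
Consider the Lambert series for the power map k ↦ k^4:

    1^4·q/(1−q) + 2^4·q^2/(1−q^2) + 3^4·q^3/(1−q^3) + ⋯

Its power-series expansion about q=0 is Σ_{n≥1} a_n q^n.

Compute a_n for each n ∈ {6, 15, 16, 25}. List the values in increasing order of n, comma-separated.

[q^6] f(1)=1,f(2)=16,f(3)=81,f(6)=1296 ⇒ 1394
d|15:{15,5,3,1}  Σf=50625+625+81+1=51332
d|16:{1,2,4,8,16}  Σf=1+16+256+4096+65536=69905
d|25:{25,5,1}  Σf=390625+625+1=391251

1394, 51332, 69905, 391251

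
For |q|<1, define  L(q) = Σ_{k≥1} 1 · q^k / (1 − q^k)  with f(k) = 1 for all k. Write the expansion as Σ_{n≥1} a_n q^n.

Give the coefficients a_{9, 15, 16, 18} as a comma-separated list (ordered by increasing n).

n=9: 9·1 3·3 1·9  f→[1+1+1]=3
q^15  k|15↦f(k): 15:1 5:1 3:1 1:1  a_15=4
q^16  k|16↦f(k): 16:1 8:1 4:1 2:1 1:1  a_16=5
d|18:{18,9,6,3,2,1}  Σf=1+1+1+1+1+1=6

3, 4, 5, 6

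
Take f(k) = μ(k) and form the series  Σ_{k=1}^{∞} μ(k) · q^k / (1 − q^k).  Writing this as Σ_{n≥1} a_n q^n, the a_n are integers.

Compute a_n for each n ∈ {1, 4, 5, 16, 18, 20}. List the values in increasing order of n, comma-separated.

d|1:{1}  Σμ=1=1
n=4: 4·1 2·2 1·4  μ→[0+(-1)+1]=0
q^5  k|5↦μ(k): 1:1 5:-1  a_5=0
n=16: 1·16 2·8 4·4 8·2 16·1  μ→[1+(-1)+0+0+0]=0
n=18: 1·18 2·9 3·6 6·3 9·2 18·1  μ→[1+(-1)+(-1)+1+0+0]=0
d|20:{20,10,5,4,2,1}  Σμ=0+1+(-1)+0+(-1)+1=0

1, 0, 0, 0, 0, 0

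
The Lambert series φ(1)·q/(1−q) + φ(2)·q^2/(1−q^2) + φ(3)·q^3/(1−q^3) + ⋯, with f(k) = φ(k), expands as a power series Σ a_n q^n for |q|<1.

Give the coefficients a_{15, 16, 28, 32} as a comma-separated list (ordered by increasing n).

n=15: 1·15 3·5 5·3 15·1  φ→[1+2+4+8]=15
d|16:{16,8,4,2,1}  Σφ=8+4+2+1+1=16
[q^28] φ(1)=1,φ(2)=1,φ(4)=2,φ(7)=6,φ(14)=6,φ(28)=12 ⇒ 28
q^32  k|32↦φ(k): 1:1 2:1 4:2 8:4 16:8 32:16  a_32=32

15, 16, 28, 32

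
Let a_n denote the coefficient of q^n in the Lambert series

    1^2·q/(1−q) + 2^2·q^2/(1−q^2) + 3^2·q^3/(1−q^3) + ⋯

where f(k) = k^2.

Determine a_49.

[q^49] f(49)=2401,f(7)=49,f(1)=1 ⇒ 2451

a_49 = 2451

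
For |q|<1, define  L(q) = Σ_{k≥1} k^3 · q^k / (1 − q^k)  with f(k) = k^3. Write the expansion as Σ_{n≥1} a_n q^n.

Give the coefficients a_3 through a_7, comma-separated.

28, 73, 126, 252, 344

d|3:{1,3}  Σf=1+27=28
d|4:{4,2,1}  Σf=64+8+1=73
[q^5] f(1)=1,f(5)=125 ⇒ 126
n=6: 1·6 2·3 3·2 6·1  f→[1+8+27+216]=252
d|7:{1,7}  Σf=1+343=344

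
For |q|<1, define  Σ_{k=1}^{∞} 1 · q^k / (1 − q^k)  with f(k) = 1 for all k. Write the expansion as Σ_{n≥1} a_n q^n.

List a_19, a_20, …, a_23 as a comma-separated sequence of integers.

2, 6, 4, 4, 2

d|19:{1,19}  Σf=1+1=2
q^20  k|20↦f(k): 1:1 2:1 4:1 5:1 10:1 20:1  a_20=6
[q^21] f(21)=1,f(7)=1,f(3)=1,f(1)=1 ⇒ 4
q^22  k|22↦f(k): 1:1 2:1 11:1 22:1  a_22=4
d|23:{1,23}  Σf=1+1=2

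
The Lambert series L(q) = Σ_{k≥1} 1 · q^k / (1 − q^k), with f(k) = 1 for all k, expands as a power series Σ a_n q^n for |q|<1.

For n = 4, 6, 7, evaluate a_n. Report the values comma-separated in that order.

[q^4] f(4)=1,f(2)=1,f(1)=1 ⇒ 3
q^6  k|6↦f(k): 1:1 2:1 3:1 6:1  a_6=4
n=7: 1·7 7·1  f→[1+1]=2

3, 4, 2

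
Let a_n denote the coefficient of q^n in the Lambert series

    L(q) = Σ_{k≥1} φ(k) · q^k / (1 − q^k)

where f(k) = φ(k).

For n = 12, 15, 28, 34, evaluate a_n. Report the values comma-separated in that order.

[q^12] φ(1)=1,φ(2)=1,φ(3)=2,φ(4)=2,φ(6)=2,φ(12)=4 ⇒ 12
q^15  k|15↦φ(k): 15:8 5:4 3:2 1:1  a_15=15
q^28  k|28↦φ(k): 1:1 2:1 4:2 7:6 14:6 28:12  a_28=28
n=34: 34·1 17·2 2·17 1·34  φ→[16+16+1+1]=34

12, 15, 28, 34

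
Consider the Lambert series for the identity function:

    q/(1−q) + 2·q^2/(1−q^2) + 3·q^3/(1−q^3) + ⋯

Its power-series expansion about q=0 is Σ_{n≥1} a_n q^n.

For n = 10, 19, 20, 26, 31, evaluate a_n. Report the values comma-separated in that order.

[q^10] f(1)=1,f(2)=2,f(5)=5,f(10)=10 ⇒ 18
d|19:{19,1}  Σf=19+1=20
q^20  k|20↦f(k): 20:20 10:10 5:5 4:4 2:2 1:1  a_20=42
[q^26] f(1)=1,f(2)=2,f(13)=13,f(26)=26 ⇒ 42
[q^31] f(1)=1,f(31)=31 ⇒ 32

18, 20, 42, 42, 32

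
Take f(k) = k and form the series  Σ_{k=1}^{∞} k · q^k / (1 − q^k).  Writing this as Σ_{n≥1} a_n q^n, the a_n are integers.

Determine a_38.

[q^38] f(38)=38,f(19)=19,f(2)=2,f(1)=1 ⇒ 60

a_38 = 60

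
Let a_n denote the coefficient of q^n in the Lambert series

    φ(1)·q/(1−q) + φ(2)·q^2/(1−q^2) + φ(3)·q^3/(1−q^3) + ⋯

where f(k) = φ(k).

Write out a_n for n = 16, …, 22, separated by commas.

d|16:{1,2,4,8,16}  Σφ=1+1+2+4+8=16
n=17: 17·1 1·17  φ→[16+1]=17
n=18: 18·1 9·2 6·3 3·6 2·9 1·18  φ→[6+6+2+2+1+1]=18
[q^19] φ(19)=18,φ(1)=1 ⇒ 19
n=20: 20·1 10·2 5·4 4·5 2·10 1·20  φ→[8+4+4+2+1+1]=20
q^21  k|21↦φ(k): 21:12 7:6 3:2 1:1  a_21=21
n=22: 22·1 11·2 2·11 1·22  φ→[10+10+1+1]=22

16, 17, 18, 19, 20, 21, 22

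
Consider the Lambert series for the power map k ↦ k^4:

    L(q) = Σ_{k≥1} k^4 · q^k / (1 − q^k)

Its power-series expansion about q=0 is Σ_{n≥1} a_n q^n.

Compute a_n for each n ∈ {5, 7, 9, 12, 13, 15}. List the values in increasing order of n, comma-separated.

626, 2402, 6643, 22386, 28562, 51332

q^5  k|5↦f(k): 5:625 1:1  a_5=626
[q^7] f(7)=2401,f(1)=1 ⇒ 2402
[q^9] f(9)=6561,f(3)=81,f(1)=1 ⇒ 6643
q^12  k|12↦f(k): 12:20736 6:1296 4:256 3:81 2:16 1:1  a_12=22386
q^13  k|13↦f(k): 1:1 13:28561  a_13=28562
[q^15] f(1)=1,f(3)=81,f(5)=625,f(15)=50625 ⇒ 51332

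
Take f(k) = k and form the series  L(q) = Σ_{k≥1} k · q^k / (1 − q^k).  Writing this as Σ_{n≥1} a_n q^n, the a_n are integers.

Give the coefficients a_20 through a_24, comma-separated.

42, 32, 36, 24, 60

n=20: 1·20 2·10 4·5 5·4 10·2 20·1  f→[1+2+4+5+10+20]=42
q^21  k|21↦f(k): 21:21 7:7 3:3 1:1  a_21=32
q^22  k|22↦f(k): 22:22 11:11 2:2 1:1  a_22=36
q^23  k|23↦f(k): 1:1 23:23  a_23=24
q^24  k|24↦f(k): 24:24 12:12 8:8 6:6 4:4 3:3 2:2 1:1  a_24=60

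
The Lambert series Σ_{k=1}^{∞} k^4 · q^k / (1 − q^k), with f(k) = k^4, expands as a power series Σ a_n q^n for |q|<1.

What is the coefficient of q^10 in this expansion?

a_10 = 10642

n=10: 10·1 5·2 2·5 1·10  f→[10000+625+16+1]=10642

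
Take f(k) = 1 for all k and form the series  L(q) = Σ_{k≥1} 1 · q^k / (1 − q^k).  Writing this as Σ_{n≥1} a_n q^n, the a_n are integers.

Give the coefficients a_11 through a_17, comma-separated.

q^11  k|11↦f(k): 11:1 1:1  a_11=2
n=12: 1·12 2·6 3·4 4·3 6·2 12·1  f→[1+1+1+1+1+1]=6
q^13  k|13↦f(k): 1:1 13:1  a_13=2
n=14: 1·14 2·7 7·2 14·1  f→[1+1+1+1]=4
n=15: 1·15 3·5 5·3 15·1  f→[1+1+1+1]=4
[q^16] f(16)=1,f(8)=1,f(4)=1,f(2)=1,f(1)=1 ⇒ 5
q^17  k|17↦f(k): 17:1 1:1  a_17=2

2, 6, 2, 4, 4, 5, 2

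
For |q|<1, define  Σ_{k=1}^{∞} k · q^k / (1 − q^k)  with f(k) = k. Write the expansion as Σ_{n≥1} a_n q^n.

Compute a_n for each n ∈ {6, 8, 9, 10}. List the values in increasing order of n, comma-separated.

12, 15, 13, 18

q^6  k|6↦f(k): 6:6 3:3 2:2 1:1  a_6=12
[q^8] f(8)=8,f(4)=4,f(2)=2,f(1)=1 ⇒ 15
d|9:{1,3,9}  Σf=1+3+9=13
q^10  k|10↦f(k): 10:10 5:5 2:2 1:1  a_10=18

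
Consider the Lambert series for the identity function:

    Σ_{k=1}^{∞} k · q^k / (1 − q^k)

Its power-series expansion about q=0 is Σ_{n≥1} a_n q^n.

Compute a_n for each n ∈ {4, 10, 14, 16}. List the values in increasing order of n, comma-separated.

[q^4] f(4)=4,f(2)=2,f(1)=1 ⇒ 7
[q^10] f(10)=10,f(5)=5,f(2)=2,f(1)=1 ⇒ 18
q^14  k|14↦f(k): 14:14 7:7 2:2 1:1  a_14=24
d|16:{16,8,4,2,1}  Σf=16+8+4+2+1=31

7, 18, 24, 31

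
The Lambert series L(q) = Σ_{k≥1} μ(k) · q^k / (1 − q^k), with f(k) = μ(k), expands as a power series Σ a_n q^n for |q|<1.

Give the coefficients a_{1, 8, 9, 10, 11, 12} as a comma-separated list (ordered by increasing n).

[q^1] μ(1)=1 ⇒ 1
n=8: 8·1 4·2 2·4 1·8  μ→[0+0+(-1)+1]=0
q^9  k|9↦μ(k): 1:1 3:-1 9:0  a_9=0
n=10: 10·1 5·2 2·5 1·10  μ→[1+(-1)+(-1)+1]=0
q^11  k|11↦μ(k): 1:1 11:-1  a_11=0
q^12  k|12↦μ(k): 1:1 2:-1 3:-1 4:0 6:1 12:0  a_12=0

1, 0, 0, 0, 0, 0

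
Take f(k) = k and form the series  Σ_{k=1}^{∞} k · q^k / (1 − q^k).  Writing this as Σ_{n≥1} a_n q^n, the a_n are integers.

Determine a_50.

a_50 = 93

q^50  k|50↦f(k): 1:1 2:2 5:5 10:10 25:25 50:50  a_50=93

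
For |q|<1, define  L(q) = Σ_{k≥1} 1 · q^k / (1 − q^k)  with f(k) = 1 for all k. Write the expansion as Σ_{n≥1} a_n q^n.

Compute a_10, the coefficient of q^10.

n=10: 1·10 2·5 5·2 10·1  f→[1+1+1+1]=4

a_10 = 4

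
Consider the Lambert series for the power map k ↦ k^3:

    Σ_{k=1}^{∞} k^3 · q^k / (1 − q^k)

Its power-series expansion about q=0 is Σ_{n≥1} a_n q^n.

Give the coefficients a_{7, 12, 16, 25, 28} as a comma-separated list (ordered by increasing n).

344, 2044, 4681, 15751, 25112

q^7  k|7↦f(k): 1:1 7:343  a_7=344
[q^12] f(1)=1,f(2)=8,f(3)=27,f(4)=64,f(6)=216,f(12)=1728 ⇒ 2044
q^16  k|16↦f(k): 16:4096 8:512 4:64 2:8 1:1  a_16=4681
n=25: 25·1 5·5 1·25  f→[15625+125+1]=15751
d|28:{1,2,4,7,14,28}  Σf=1+8+64+343+2744+21952=25112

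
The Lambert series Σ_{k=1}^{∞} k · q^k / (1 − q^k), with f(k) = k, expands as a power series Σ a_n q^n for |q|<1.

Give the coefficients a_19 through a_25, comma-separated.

20, 42, 32, 36, 24, 60, 31

[q^19] f(1)=1,f(19)=19 ⇒ 20
d|20:{1,2,4,5,10,20}  Σf=1+2+4+5+10+20=42
[q^21] f(1)=1,f(3)=3,f(7)=7,f(21)=21 ⇒ 32
q^22  k|22↦f(k): 1:1 2:2 11:11 22:22  a_22=36
[q^23] f(1)=1,f(23)=23 ⇒ 24
[q^24] f(1)=1,f(2)=2,f(3)=3,f(4)=4,f(6)=6,f(8)=8,f(12)=12,f(24)=24 ⇒ 60
d|25:{25,5,1}  Σf=25+5+1=31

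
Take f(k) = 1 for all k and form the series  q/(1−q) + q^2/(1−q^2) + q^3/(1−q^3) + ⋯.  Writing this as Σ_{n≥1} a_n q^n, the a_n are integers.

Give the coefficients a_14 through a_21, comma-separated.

4, 4, 5, 2, 6, 2, 6, 4

d|14:{14,7,2,1}  Σf=1+1+1+1=4
[q^15] f(15)=1,f(5)=1,f(3)=1,f(1)=1 ⇒ 4
n=16: 16·1 8·2 4·4 2·8 1·16  f→[1+1+1+1+1]=5
d|17:{17,1}  Σf=1+1=2
q^18  k|18↦f(k): 1:1 2:1 3:1 6:1 9:1 18:1  a_18=6
q^19  k|19↦f(k): 19:1 1:1  a_19=2
q^20  k|20↦f(k): 20:1 10:1 5:1 4:1 2:1 1:1  a_20=6
d|21:{21,7,3,1}  Σf=1+1+1+1=4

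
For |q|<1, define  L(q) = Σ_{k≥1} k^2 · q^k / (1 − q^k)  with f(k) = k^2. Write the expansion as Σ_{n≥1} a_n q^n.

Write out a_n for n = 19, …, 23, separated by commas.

362, 546, 500, 610, 530

q^19  k|19↦f(k): 19:361 1:1  a_19=362
d|20:{20,10,5,4,2,1}  Σf=400+100+25+16+4+1=546
n=21: 21·1 7·3 3·7 1·21  f→[441+49+9+1]=500
[q^22] f(22)=484,f(11)=121,f(2)=4,f(1)=1 ⇒ 610
n=23: 23·1 1·23  f→[529+1]=530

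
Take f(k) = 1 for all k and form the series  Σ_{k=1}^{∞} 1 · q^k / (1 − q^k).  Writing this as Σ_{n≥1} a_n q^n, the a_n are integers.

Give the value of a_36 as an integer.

d|36:{1,2,3,4,6,9,12,18,36}  Σf=1+1+1+1+1+1+1+1+1=9

a_36 = 9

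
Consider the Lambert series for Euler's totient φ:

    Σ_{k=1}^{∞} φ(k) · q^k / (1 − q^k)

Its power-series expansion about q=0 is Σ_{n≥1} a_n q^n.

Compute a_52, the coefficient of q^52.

q^52  k|52↦φ(k): 1:1 2:1 4:2 13:12 26:12 52:24  a_52=52

a_52 = 52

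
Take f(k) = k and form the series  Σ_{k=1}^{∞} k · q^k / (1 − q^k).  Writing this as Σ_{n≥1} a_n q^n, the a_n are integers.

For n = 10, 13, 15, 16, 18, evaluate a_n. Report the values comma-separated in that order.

18, 14, 24, 31, 39

q^10  k|10↦f(k): 10:10 5:5 2:2 1:1  a_10=18
d|13:{1,13}  Σf=1+13=14
d|15:{15,5,3,1}  Σf=15+5+3+1=24
q^16  k|16↦f(k): 16:16 8:8 4:4 2:2 1:1  a_16=31
d|18:{18,9,6,3,2,1}  Σf=18+9+6+3+2+1=39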